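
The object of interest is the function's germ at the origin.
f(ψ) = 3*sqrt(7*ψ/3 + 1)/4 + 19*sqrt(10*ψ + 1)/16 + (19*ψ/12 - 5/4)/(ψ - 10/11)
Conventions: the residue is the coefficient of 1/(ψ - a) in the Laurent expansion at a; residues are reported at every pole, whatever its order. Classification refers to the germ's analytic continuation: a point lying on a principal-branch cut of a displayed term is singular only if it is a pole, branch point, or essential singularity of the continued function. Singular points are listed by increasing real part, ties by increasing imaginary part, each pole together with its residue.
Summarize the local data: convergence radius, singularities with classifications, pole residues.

Radius of convergence at 0: 1/10.
At -3/7: an algebraic (square-root) branch point.
At -1/10: an algebraic (square-root) branch point.
At 10/11: a pole of order 1; residue 25/132.

Denominator factor (ψ - 10/11): pole of order 1 at 10/11, modulus 10/11.
Branch term (19/16)*sqrt(1 - ψ/(-1/10)): its argument vanishes at ψ = -1/10, a square-root branch point, modulus 1/10.
Branch term (3/4)*sqrt(1 - ψ/(-3/7)): its argument vanishes at ψ = -3/7, a square-root branch point, modulus 3/7.
The radius of convergence is the smallest modulus among the singular points: 1/10.
The branch terms are analytic at 10/11 and contribute nothing to the residue; only the rational part matters.
At the order-1 pole 10/11 set g(ψ) = (ψ - (10/11))*(rational part) = 19*ψ/12 - 5/4.
Simple pole: residue = g(a) at a = 10/11, which is 25/132.
List the singular points by increasing real part (a conjugate pair: the negative imaginary part first).


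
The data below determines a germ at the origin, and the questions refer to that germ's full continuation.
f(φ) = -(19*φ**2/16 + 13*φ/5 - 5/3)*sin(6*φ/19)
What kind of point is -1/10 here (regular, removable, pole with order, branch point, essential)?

There is no denominator, hence no pole anywhere.
The factor -sin(6*φ/19) is entire.
So the germ continues analytically to -1/10.

The point is a regular point.


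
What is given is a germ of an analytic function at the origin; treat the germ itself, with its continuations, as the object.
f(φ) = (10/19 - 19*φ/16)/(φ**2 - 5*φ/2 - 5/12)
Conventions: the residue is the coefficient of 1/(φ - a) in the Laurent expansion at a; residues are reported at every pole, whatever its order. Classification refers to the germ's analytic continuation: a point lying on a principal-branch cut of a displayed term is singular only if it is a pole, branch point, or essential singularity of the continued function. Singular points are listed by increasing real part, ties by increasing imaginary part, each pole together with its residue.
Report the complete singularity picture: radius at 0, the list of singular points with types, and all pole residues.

Denominator factor (φ**2 - 5*φ/2 - 5/12): discriminant 95/12, real irrational roots 5/4 + (1/12)*sqrt(285) and 5/4 - (1/12)*sqrt(285); poles of order 1, moduli 5/4 + (1/12)*sqrt(285) and -5/4 + (1/12)*sqrt(285).
The radius of convergence is the smallest modulus among the singular points: -5/4 + (1/12)*sqrt(285).
The factor φ**2 - 5*φ/2 - 5/12 splits as (φ - a)(φ - a') with a = 5/4 - (1/12)*sqrt(285), a' = 5/4 + (1/12)*sqrt(285). At the order-1 pole a set g(φ) = (φ - a)*f(φ) = [10/19 - 19*φ/16] / (φ - a').
Simple pole: residue = g(a) at a = 5/4 - (1/12)*sqrt(285), which is -19/32 + (233/11552)*sqrt(285).
The factor φ**2 - 5*φ/2 - 5/12 splits as (φ - a)(φ - a') with a = 5/4 + (1/12)*sqrt(285), a' = 5/4 - (1/12)*sqrt(285). At the order-1 pole a set g(φ) = (φ - a)*f(φ) = [10/19 - 19*φ/16] / (φ - a').
Simple pole: residue = g(a) at a = 5/4 + (1/12)*sqrt(285), which is -19/32 - (233/11552)*sqrt(285).
List the singular points by increasing real part (a conjugate pair: the negative imaginary part first).

Radius of convergence at 0: -5/4 + (1/12)*sqrt(285).
At 5/4 - (1/12)*sqrt(285): a pole of order 1; residue -19/32 + (233/11552)*sqrt(285).
At 5/4 + (1/12)*sqrt(285): a pole of order 1; residue -19/32 - (233/11552)*sqrt(285).


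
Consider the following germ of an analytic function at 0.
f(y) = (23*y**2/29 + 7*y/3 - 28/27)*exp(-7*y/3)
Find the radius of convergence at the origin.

The factor exp(-7*y/3) is entire and contributes no finite singular point.
The polynomial part has no poles.
No finite singular points: the Taylor series at 0 converges everywhere.

The radius of convergence is infinite.


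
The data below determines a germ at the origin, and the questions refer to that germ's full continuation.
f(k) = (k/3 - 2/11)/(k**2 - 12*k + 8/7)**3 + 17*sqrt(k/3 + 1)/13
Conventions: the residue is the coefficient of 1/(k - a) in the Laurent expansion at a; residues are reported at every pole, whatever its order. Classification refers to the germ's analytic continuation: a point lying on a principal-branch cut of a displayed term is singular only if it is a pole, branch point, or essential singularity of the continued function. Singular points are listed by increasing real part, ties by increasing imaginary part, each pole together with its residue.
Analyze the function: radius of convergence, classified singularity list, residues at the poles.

Radius of convergence at 0: 6 - (2/7)*sqrt(427).
At -3: an algebraic (square-root) branch point.
At 6 - (2/7)*sqrt(427): a pole of order 3; residue -(735/319589248)*sqrt(427).
At 6 + (2/7)*sqrt(427): a pole of order 3; residue (735/319589248)*sqrt(427).

Denominator factor (k**2 - 12*k + 8/7)^3: discriminant 976/7, real irrational roots 6 + (2/7)*sqrt(427) and 6 - (2/7)*sqrt(427); poles of order 3, moduli 6 + (2/7)*sqrt(427) and 6 - (2/7)*sqrt(427).
Branch term (17/13)*sqrt(1 - k/(-3)): its argument vanishes at k = -3, a square-root branch point, modulus 3.
The radius of convergence is the smallest modulus among the singular points: 6 - (2/7)*sqrt(427).
The branch term is analytic at 6 - (2/7)*sqrt(427) and contributes nothing to the residue; only the rational part matters.
The factor k**2 - 12*k + 8/7 splits as (k - a)(k - a') with a = 6 - (2/7)*sqrt(427), a' = 6 + (2/7)*sqrt(427). At the order-3 pole a set g(k) = (k - a)^3*(rational part) = [k/3 - 2/11] / (k - a')^3.
Order-3 pole: residue = g''(a)/2; g''(6 - (2/7)*sqrt(427)) = -(735/159794624)*sqrt(427), so the residue is -(735/319589248)*sqrt(427).
The branch term is analytic at 6 + (2/7)*sqrt(427) and contributes nothing to the residue; only the rational part matters.
The factor k**2 - 12*k + 8/7 splits as (k - a)(k - a') with a = 6 + (2/7)*sqrt(427), a' = 6 - (2/7)*sqrt(427). At the order-3 pole a set g(k) = (k - a)^3*(rational part) = [k/3 - 2/11] / (k - a')^3.
Order-3 pole: residue = g''(a)/2; g''(6 + (2/7)*sqrt(427)) = (735/159794624)*sqrt(427), so the residue is (735/319589248)*sqrt(427).
List the singular points by increasing real part (a conjugate pair: the negative imaginary part first).


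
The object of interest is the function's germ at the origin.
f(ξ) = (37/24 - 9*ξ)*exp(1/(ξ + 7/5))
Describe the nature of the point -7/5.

The exponent 1/(ξ - (-7/5)) has a pole at -7/5, so exp(1/(ξ - (-7/5))) takes every nonzero value near it: an essential singularity (not a pole of any order).

The point is an essential singularity.


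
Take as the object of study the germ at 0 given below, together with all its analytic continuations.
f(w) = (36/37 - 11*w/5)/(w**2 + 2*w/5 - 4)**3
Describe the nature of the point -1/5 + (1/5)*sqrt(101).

The point is a pole of order 3.

The denominator factor w**2 + 2*w/5 - 4 vanishes at -1/5 + (1/5)*sqrt(101) and appears to the power 3; the numerator there equals 1307/925 - (11/25)*sqrt(101), nonzero, and no other factor vanishes.
Hence a pole whose order is the multiplicity, 3.


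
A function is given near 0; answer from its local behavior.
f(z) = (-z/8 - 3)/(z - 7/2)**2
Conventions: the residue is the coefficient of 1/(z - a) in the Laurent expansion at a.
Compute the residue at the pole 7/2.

The residue is -1/8.

At the order-2 pole 7/2 set g(z) = (z - (7/2))^2*f(z) = -z/8 - 3.
Order-2 pole: residue = g'(a); g'(7/2) = -1/8, so the residue is -1/8.


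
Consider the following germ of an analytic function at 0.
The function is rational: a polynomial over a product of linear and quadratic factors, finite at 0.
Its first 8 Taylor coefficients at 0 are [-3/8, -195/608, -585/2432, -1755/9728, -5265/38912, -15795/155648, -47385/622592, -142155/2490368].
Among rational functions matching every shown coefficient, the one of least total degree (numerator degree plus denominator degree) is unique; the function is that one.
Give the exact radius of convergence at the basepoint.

The radius of convergence is 4/3.

No rational of total degree below 2 reproduces all 8 coefficients; solving the [1/1] Pade equations on them gives f(ψ) = (ψ/19 + 1/2)/(ψ - 4/3), whose expansion matches every shown term.
Denominator factor (ψ - 4/3): pole of order 1 at 4/3, modulus 4/3.
The radius of convergence is the smallest modulus among the singular points: 4/3.


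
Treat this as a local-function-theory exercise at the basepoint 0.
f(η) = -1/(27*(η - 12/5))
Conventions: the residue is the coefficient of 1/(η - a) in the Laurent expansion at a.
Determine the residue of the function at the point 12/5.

The residue is -1/27.

At the order-1 pole 12/5 set g(η) = (η - (12/5))*f(η) = -1/27.
Simple pole: residue = g(a) at a = 12/5, which is -1/27.


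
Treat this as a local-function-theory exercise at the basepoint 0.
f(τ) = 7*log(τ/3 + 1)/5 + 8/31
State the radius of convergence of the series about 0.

The radius of convergence is 3.

Branch term (7/5)*log(1 - τ/(-3)): its argument vanishes at τ = -3, a logarithmic branch point, modulus 3.
The radius of convergence is the smallest modulus among the singular points: 3.


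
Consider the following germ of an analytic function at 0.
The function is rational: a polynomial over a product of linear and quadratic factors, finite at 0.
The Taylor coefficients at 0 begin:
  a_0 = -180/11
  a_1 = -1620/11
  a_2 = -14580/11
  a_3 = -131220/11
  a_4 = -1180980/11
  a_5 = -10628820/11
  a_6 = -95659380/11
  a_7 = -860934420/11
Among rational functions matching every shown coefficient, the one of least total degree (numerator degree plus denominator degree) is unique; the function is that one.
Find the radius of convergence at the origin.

The radius of convergence is 1/9.

No rational of total degree below 1 reproduces all 8 coefficients; solving the [0/1] Pade equations on them gives f(λ) = 20/(11*(λ - 1/9)), whose expansion matches every shown term.
Denominator factor (λ - 1/9): pole of order 1 at 1/9, modulus 1/9.
The radius of convergence is the smallest modulus among the singular points: 1/9.


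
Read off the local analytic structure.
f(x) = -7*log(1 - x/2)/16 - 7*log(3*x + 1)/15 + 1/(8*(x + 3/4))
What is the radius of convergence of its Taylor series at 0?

Denominator factor (x + 3/4): pole of order 1 at -3/4, modulus 3/4.
Branch term (-7/15)*log(1 - x/(-1/3)): its argument vanishes at x = -1/3, a logarithmic branch point, modulus 1/3.
Branch term (-7/16)*log(1 - x/(2)): its argument vanishes at x = 2, a logarithmic branch point, modulus 2.
The radius of convergence is the smallest modulus among the singular points: 1/3.

The radius of convergence is 1/3.


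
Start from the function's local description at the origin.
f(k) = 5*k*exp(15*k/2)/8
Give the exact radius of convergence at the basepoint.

The radius of convergence is infinite.

The factor exp(15*k/2) is entire and contributes no finite singular point.
The polynomial part has no poles.
No finite singular points: the Taylor series at 0 converges everywhere.


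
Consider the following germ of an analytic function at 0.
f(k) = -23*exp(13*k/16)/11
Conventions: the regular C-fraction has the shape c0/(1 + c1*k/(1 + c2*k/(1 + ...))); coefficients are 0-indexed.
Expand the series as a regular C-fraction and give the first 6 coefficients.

Taylor coefficients (expand at 0): a_0 = -23/11, a_1 = -299/176, a_2 = -3887/5632, a_3 = -50531/270336, a_4 = -656903/17301504, a_5 = -8539739/1384120320.
c0 = a_0 = -23/11. Peel one level at a time: if S = 1 + c*k/S' with S'(0) = 1, then c is the k-coefficient of S and S' = c*k/(S - 1).
S_1 = c0/f = 1 + (-13/16)*k + (169/512)*k^2 + ...; c1 = -13/16.
S_2 = c1*k/(S_1 - 1) = 1 + (13/32)*k + (169/3072)*k^2 + ...; c2 = 13/32.
S_3 = c2*k/(S_2 - 1) = 1 + (-13/96)*k + (169/9216)*k^2 + ...; c3 = -13/96.
S_4 = c3*k/(S_3 - 1) = 1 + (13/96)*k + (169/15360)*k^2 + ...; c4 = 13/96.
S_5 = c4*k/(S_4 - 1) = 1 + (-13/160)*k + ...; c5 = -13/160.

The regular C-fraction coefficients are [-23/11, -13/16, 13/32, -13/96, 13/96, -13/160].


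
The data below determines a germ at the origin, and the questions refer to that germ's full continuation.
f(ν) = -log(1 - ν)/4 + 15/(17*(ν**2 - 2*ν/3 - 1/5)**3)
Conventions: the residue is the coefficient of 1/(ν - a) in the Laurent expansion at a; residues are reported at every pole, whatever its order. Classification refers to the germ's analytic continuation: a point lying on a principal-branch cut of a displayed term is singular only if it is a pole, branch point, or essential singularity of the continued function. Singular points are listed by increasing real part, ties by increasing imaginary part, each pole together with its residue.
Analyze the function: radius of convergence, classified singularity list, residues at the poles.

Denominator factor (ν**2 - 2*ν/3 - 1/5)^3: discriminant 56/45, real irrational roots 1/3 + (1/15)*sqrt(70) and 1/3 - (1/15)*sqrt(70); poles of order 3, moduli 1/3 + (1/15)*sqrt(70) and -1/3 + (1/15)*sqrt(70).
Branch term (-1/4)*log(1 - ν/(1)): its argument vanishes at ν = 1, a logarithmic branch point, modulus 1.
The radius of convergence is the smallest modulus among the singular points: -1/3 + (1/15)*sqrt(70).
The branch term is analytic at 1/3 - (1/15)*sqrt(70) and contributes nothing to the residue; only the rational part matters.
The factor ν**2 - 2*ν/3 - 1/5 splits as (ν - a)(ν - a') with a = 1/3 - (1/15)*sqrt(70), a' = 1/3 + (1/15)*sqrt(70). At the order-3 pole a set g(ν) = (ν - a)^3*(rational part) = [15/17] / (ν - a')^3.
Order-3 pole: residue = g''(a)/2; g''(1/3 - (1/15)*sqrt(70)) = -(273375/373184)*sqrt(70), so the residue is -(273375/746368)*sqrt(70).
The branch term is analytic at 1/3 + (1/15)*sqrt(70) and contributes nothing to the residue; only the rational part matters.
The factor ν**2 - 2*ν/3 - 1/5 splits as (ν - a)(ν - a') with a = 1/3 + (1/15)*sqrt(70), a' = 1/3 - (1/15)*sqrt(70). At the order-3 pole a set g(ν) = (ν - a)^3*(rational part) = [15/17] / (ν - a')^3.
Order-3 pole: residue = g''(a)/2; g''(1/3 + (1/15)*sqrt(70)) = (273375/373184)*sqrt(70), so the residue is (273375/746368)*sqrt(70).
List the singular points by increasing real part (a conjugate pair: the negative imaginary part first).

Radius of convergence at 0: -1/3 + (1/15)*sqrt(70).
At 1/3 - (1/15)*sqrt(70): a pole of order 3; residue -(273375/746368)*sqrt(70).
At 1/3 + (1/15)*sqrt(70): a pole of order 3; residue (273375/746368)*sqrt(70).
At 1: a logarithmic branch point.


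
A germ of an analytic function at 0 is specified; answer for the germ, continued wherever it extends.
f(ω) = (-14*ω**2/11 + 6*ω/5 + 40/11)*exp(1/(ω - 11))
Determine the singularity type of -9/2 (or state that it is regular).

There is no denominator, hence no pole anywhere.
The essential point of exp(1/(ω - (11))) is 11, not -9/2.
So the germ continues analytically to -9/2.

The point is a regular point.


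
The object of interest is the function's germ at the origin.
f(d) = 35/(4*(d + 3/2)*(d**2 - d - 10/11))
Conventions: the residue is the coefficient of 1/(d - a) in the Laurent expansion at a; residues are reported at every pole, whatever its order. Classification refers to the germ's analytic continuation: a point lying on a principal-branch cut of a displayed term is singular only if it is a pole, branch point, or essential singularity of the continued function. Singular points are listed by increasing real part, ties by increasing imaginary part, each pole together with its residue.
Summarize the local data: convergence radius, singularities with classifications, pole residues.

Denominator factor (d**2 - d - 10/11): discriminant 51/11, real irrational roots 1/2 + (1/22)*sqrt(561) and 1/2 - (1/22)*sqrt(561); poles of order 1, moduli 1/2 + (1/22)*sqrt(561) and -1/2 + (1/22)*sqrt(561).
Denominator factor (d + 3/2): pole of order 1 at -3/2, modulus 3/2.
The radius of convergence is the smallest modulus among the singular points: -1/2 + (1/22)*sqrt(561).
At the order-1 pole -3/2 set g(d) = (d - (-3/2))*f(d) = 35/(4*(d**2 - d - 10/11)).
Simple pole: residue = g(a) at a = -3/2, which is 77/25.
The factor d**2 - d - 10/11 splits as (d - a)(d - a') with a = 1/2 - (1/22)*sqrt(561), a' = 1/2 + (1/22)*sqrt(561). At the order-1 pole a set g(d) = (d - a)*f(d) = [35/(4*(d + 3/2))] / (d - a').
Simple pole: residue = g(a) at a = 1/2 - (1/22)*sqrt(561), which is -77/50 - (154/1275)*sqrt(561).
The factor d**2 - d - 10/11 splits as (d - a)(d - a') with a = 1/2 + (1/22)*sqrt(561), a' = 1/2 - (1/22)*sqrt(561). At the order-1 pole a set g(d) = (d - a)*f(d) = [35/(4*(d + 3/2))] / (d - a').
Simple pole: residue = g(a) at a = 1/2 + (1/22)*sqrt(561), which is -77/50 + (154/1275)*sqrt(561).
List the singular points by increasing real part (a conjugate pair: the negative imaginary part first).

Radius of convergence at 0: -1/2 + (1/22)*sqrt(561).
At -3/2: a pole of order 1; residue 77/25.
At 1/2 - (1/22)*sqrt(561): a pole of order 1; residue -77/50 - (154/1275)*sqrt(561).
At 1/2 + (1/22)*sqrt(561): a pole of order 1; residue -77/50 + (154/1275)*sqrt(561).


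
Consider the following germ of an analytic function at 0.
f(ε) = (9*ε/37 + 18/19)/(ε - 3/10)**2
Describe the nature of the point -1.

Denominator factors: ε - 3/10 = -13/10 at ε = -1 — none vanishes.
So the germ continues analytically to -1.

The point is a regular point.


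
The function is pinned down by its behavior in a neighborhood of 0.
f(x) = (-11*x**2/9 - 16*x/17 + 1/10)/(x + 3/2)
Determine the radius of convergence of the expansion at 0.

Denominator factor (x + 3/2): pole of order 1 at -3/2, modulus 3/2.
The radius of convergence is the smallest modulus among the singular points: 3/2.

The radius of convergence is 3/2.


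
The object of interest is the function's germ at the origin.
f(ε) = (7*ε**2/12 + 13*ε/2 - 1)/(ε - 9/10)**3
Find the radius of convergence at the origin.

The radius of convergence is 9/10.

Denominator factor (ε - 9/10)^3: pole of order 3 at 9/10, modulus 9/10.
The radius of convergence is the smallest modulus among the singular points: 9/10.


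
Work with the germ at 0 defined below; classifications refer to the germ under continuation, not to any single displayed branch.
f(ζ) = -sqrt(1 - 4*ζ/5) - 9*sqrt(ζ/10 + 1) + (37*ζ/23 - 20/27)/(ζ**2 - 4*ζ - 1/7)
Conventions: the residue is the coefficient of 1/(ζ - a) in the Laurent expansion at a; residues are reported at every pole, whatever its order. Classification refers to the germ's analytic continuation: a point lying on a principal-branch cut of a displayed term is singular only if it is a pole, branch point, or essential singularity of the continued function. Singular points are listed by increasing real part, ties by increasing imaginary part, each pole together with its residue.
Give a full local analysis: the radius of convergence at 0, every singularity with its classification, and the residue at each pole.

Denominator factor (ζ**2 - 4*ζ - 1/7): discriminant 116/7, real irrational roots 2 + (1/7)*sqrt(203) and 2 - (1/7)*sqrt(203); poles of order 1, moduli 2 + (1/7)*sqrt(203) and -2 + (1/7)*sqrt(203).
Branch term (-9)*sqrt(1 - ζ/(-10)): its argument vanishes at ζ = -10, a square-root branch point, modulus 10.
Branch term (-1)*sqrt(1 - ζ/(5/4)): its argument vanishes at ζ = 5/4, a square-root branch point, modulus 5/4.
The radius of convergence is the smallest modulus among the singular points: -2 + (1/7)*sqrt(203).
The branch terms are analytic at 2 - (1/7)*sqrt(203) and contribute nothing to the residue; only the rational part matters.
The factor ζ**2 - 4*ζ - 1/7 splits as (ζ - a)(ζ - a') with a = 2 - (1/7)*sqrt(203), a' = 2 + (1/7)*sqrt(203). At the order-1 pole a set g(ζ) = (ζ - a)*(rational part) = [37*ζ/23 - 20/27] / (ζ - a').
Simple pole: residue = g(a) at a = 2 - (1/7)*sqrt(203), which is 37/46 - (769/18009)*sqrt(203).
The branch terms are analytic at 2 + (1/7)*sqrt(203) and contribute nothing to the residue; only the rational part matters.
The factor ζ**2 - 4*ζ - 1/7 splits as (ζ - a)(ζ - a') with a = 2 + (1/7)*sqrt(203), a' = 2 - (1/7)*sqrt(203). At the order-1 pole a set g(ζ) = (ζ - a)*(rational part) = [37*ζ/23 - 20/27] / (ζ - a').
Simple pole: residue = g(a) at a = 2 + (1/7)*sqrt(203), which is 37/46 + (769/18009)*sqrt(203).
List the singular points by increasing real part (a conjugate pair: the negative imaginary part first).

Radius of convergence at 0: -2 + (1/7)*sqrt(203).
At -10: an algebraic (square-root) branch point.
At 2 - (1/7)*sqrt(203): a pole of order 1; residue 37/46 - (769/18009)*sqrt(203).
At 5/4: an algebraic (square-root) branch point.
At 2 + (1/7)*sqrt(203): a pole of order 1; residue 37/46 + (769/18009)*sqrt(203).


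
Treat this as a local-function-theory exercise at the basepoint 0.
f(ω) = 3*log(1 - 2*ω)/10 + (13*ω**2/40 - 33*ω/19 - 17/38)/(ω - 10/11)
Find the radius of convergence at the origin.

Denominator factor (ω - 10/11): pole of order 1 at 10/11, modulus 10/11.
Branch term (3/10)*log(1 - ω/(1/2)): its argument vanishes at ω = 1/2, a logarithmic branch point, modulus 1/2.
The radius of convergence is the smallest modulus among the singular points: 1/2.

The radius of convergence is 1/2.


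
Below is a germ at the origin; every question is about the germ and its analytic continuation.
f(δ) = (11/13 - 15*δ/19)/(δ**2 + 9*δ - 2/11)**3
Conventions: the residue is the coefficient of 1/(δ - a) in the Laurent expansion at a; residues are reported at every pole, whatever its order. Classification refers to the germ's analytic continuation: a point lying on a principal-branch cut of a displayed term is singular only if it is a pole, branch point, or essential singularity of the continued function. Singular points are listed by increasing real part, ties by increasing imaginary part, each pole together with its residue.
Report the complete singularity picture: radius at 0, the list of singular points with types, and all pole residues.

Radius of convergence at 0: -9/2 + (1/22)*sqrt(9889).
At -9/2 - (1/22)*sqrt(9889): a pole of order 3; residue -(788799/179463456653)*sqrt(9889).
At -9/2 + (1/22)*sqrt(9889): a pole of order 3; residue (788799/179463456653)*sqrt(9889).

Denominator factor (δ**2 + 9*δ - 2/11)^3: discriminant 899/11, real irrational roots -9/2 + (1/22)*sqrt(9889) and -9/2 - (1/22)*sqrt(9889); poles of order 3, moduli -9/2 + (1/22)*sqrt(9889) and 9/2 + (1/22)*sqrt(9889).
The radius of convergence is the smallest modulus among the singular points: -9/2 + (1/22)*sqrt(9889).
The factor δ**2 + 9*δ - 2/11 splits as (δ - a)(δ - a') with a = -9/2 - (1/22)*sqrt(9889), a' = -9/2 + (1/22)*sqrt(9889). At the order-3 pole a set g(δ) = (δ - a)^3*f(δ) = [11/13 - 15*δ/19] / (δ - a')^3.
Order-3 pole: residue = g''(a)/2; g''(-9/2 - (1/22)*sqrt(9889)) = -(1577598/179463456653)*sqrt(9889), so the residue is -(788799/179463456653)*sqrt(9889).
The factor δ**2 + 9*δ - 2/11 splits as (δ - a)(δ - a') with a = -9/2 + (1/22)*sqrt(9889), a' = -9/2 - (1/22)*sqrt(9889). At the order-3 pole a set g(δ) = (δ - a)^3*f(δ) = [11/13 - 15*δ/19] / (δ - a')^3.
Order-3 pole: residue = g''(a)/2; g''(-9/2 + (1/22)*sqrt(9889)) = (1577598/179463456653)*sqrt(9889), so the residue is (788799/179463456653)*sqrt(9889).
List the singular points by increasing real part (a conjugate pair: the negative imaginary part first).


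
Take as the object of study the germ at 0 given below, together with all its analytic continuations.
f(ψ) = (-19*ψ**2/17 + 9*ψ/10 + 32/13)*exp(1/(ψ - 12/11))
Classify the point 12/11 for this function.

The point is an essential singularity.

The exponent 1/(ψ - (12/11)) has a pole at 12/11, so exp(1/(ψ - (12/11))) takes every nonzero value near it: an essential singularity (not a pole of any order).


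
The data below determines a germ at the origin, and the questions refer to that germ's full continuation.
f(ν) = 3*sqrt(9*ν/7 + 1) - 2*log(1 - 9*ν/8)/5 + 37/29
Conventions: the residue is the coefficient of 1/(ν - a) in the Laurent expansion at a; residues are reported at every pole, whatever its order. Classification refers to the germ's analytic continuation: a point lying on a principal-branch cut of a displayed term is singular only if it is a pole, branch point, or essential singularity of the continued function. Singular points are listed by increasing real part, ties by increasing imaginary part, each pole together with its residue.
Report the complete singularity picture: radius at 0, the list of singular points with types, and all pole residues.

Branch term (3)*sqrt(1 - ν/(-7/9)): its argument vanishes at ν = -7/9, a square-root branch point, modulus 7/9.
Branch term (-2/5)*log(1 - ν/(8/9)): its argument vanishes at ν = 8/9, a logarithmic branch point, modulus 8/9.
The radius of convergence is the smallest modulus among the singular points: 7/9.
List the singular points by increasing real part (a conjugate pair: the negative imaginary part first).

Radius of convergence at 0: 7/9.
At -7/9: an algebraic (square-root) branch point.
At 8/9: a logarithmic branch point.


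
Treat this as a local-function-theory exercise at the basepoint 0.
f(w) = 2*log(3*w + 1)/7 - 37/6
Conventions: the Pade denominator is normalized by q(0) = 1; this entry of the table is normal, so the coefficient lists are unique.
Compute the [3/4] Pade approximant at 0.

Taylor coefficients needed (expand at 0): a_0 = -37/6, a_1 = 6/7, a_2 = -9/7, a_3 = 18/7, a_4 = -81/14, a_5 = 486/35, a_6 = -243/7, a_7 = 4374/49.
Write the denominator as Q(w) = 1 + q1*w + q2*w^2 + q3*w^3 + q4*w^4. Requiring Q*f - P = O(w^8) with deg P <= 3 kills the coefficients of w^4..w^7 in Q*f:
  w^4: a_4 + q1*a_3 + q2*a_2 + q3*a_1 + q4*a_0 = 0, i.e. -81/14 + (18/7)*q1 + (-9/7)*q2 + (6/7)*q3 + (-37/6)*q4 = 0.
  w^5: a_5 + q1*a_4 + q2*a_3 + q3*a_2 + q4*a_1 = 0, i.e. 486/35 + (-81/14)*q1 + (18/7)*q2 + (-9/7)*q3 + (6/7)*q4 = 0.
  w^6: a_6 + q1*a_5 + q2*a_4 + q3*a_3 + q4*a_2 = 0, i.e. -243/7 + (486/35)*q1 + (-81/14)*q2 + (18/7)*q3 + (-9/7)*q4 = 0.
  w^7: a_7 + q1*a_6 + q2*a_5 + q3*a_4 + q4*a_3 = 0, i.e. 4374/49 + (-243/7)*q1 + (486/35)*q2 + (-81/14)*q3 + (18/7)*q4 = 0.
Solving this linear system: q1 = 7776/1505, q2 = 11772/1505, q3 = 3456/1075, q4 = 243/7525.
The numerator is Q*f truncated at degree 3: P0 = a_0 = -37/6; P1 = a_1 + q1*a_0 = -6666/215; P2 = a_2 + q1*a_1 + q2*a_0 = -475047/10535; P3 = a_3 + q1*a_2 + q2*a_1 + q3*a_0 = -905598/52675.

The Pade approximant has numerator coefficients [-37/6, -6666/215, -475047/10535, -905598/52675]; denominator coefficients [1, 7776/1505, 11772/1505, 3456/1075, 243/7525].


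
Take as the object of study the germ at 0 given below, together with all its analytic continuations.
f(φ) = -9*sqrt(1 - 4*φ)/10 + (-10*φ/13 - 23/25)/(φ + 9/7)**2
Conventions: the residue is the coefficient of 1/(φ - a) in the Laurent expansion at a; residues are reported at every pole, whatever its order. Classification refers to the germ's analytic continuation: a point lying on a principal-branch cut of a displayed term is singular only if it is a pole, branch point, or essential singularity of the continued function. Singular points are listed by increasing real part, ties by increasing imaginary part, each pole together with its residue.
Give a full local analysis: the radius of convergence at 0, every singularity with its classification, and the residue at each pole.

Radius of convergence at 0: 1/4.
At -9/7: a pole of order 2; residue -10/13.
At 1/4: an algebraic (square-root) branch point.

Denominator factor (φ + 9/7)^2: pole of order 2 at -9/7, modulus 9/7.
Branch term (-9/10)*sqrt(1 - φ/(1/4)): its argument vanishes at φ = 1/4, a square-root branch point, modulus 1/4.
The radius of convergence is the smallest modulus among the singular points: 1/4.
The branch term is analytic at -9/7 and contributes nothing to the residue; only the rational part matters.
At the order-2 pole -9/7 set g(φ) = (φ - (-9/7))^2*(rational part) = -10*φ/13 - 23/25.
Order-2 pole: residue = g'(a); g'(-9/7) = -10/13, so the residue is -10/13.
List the singular points by increasing real part (a conjugate pair: the negative imaginary part first).


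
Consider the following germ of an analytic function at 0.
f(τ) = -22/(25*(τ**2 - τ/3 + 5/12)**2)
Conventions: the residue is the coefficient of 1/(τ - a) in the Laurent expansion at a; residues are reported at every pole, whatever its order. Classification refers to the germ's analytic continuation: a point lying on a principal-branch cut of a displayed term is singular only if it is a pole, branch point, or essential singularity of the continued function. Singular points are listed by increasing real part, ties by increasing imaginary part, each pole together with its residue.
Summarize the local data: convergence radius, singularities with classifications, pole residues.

Radius of convergence at 0: (1/6)*sqrt(15).
At (1/6) - ((1/6)*sqrt(14))*i: a pole of order 2; residue -((297/1225)*sqrt(14))*i.
At (1/6) + ((1/6)*sqrt(14))*i: a pole of order 2; residue ((297/1225)*sqrt(14))*i.

Denominator factor (τ**2 - τ/3 + 5/12)^2: discriminant -14/9, complex-conjugate roots (1/6) + ((1/6)*sqrt(14))*i and (1/6) - ((1/6)*sqrt(14))*i; poles of order 2, moduli (1/6)*sqrt(15) and (1/6)*sqrt(15).
The radius of convergence is the smallest modulus among the singular points: (1/6)*sqrt(15).
The factor τ**2 - τ/3 + 5/12 splits as (τ - a)(τ - a') with a = (1/6) - ((1/6)*sqrt(14))*i, a' = (1/6) + ((1/6)*sqrt(14))*i. At the order-2 pole a set g(τ) = (τ - a)^2*f(τ) = [-22/25] / (τ - a')^2.
Order-2 pole: residue = g'(a); g'((1/6) - ((1/6)*sqrt(14))*i) = -((297/1225)*sqrt(14))*i, so the residue is -((297/1225)*sqrt(14))*i.
The factor τ**2 - τ/3 + 5/12 splits as (τ - a)(τ - a') with a = (1/6) + ((1/6)*sqrt(14))*i, a' = (1/6) - ((1/6)*sqrt(14))*i. At the order-2 pole a set g(τ) = (τ - a)^2*f(τ) = [-22/25] / (τ - a')^2.
Order-2 pole: residue = g'(a); g'((1/6) + ((1/6)*sqrt(14))*i) = ((297/1225)*sqrt(14))*i, so the residue is ((297/1225)*sqrt(14))*i.
List the singular points by increasing real part (a conjugate pair: the negative imaginary part first).


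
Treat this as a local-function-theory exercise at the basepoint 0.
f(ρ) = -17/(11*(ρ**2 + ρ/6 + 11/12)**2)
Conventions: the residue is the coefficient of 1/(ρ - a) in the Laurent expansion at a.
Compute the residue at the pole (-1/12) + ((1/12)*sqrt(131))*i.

The factor ρ**2 + ρ/6 + 11/12 splits as (ρ - a)(ρ - a') with a = (-1/12) + ((1/12)*sqrt(131))*i, a' = (-1/12) - ((1/12)*sqrt(131))*i. At the order-2 pole a set g(ρ) = (ρ - a)^2*f(ρ) = [-17/11] / (ρ - a')^2.
Order-2 pole: residue = g'(a); g'((-1/12) + ((1/12)*sqrt(131))*i) = ((7344/188771)*sqrt(131))*i, so the residue is ((7344/188771)*sqrt(131))*i.

The residue is ((7344/188771)*sqrt(131))*i.


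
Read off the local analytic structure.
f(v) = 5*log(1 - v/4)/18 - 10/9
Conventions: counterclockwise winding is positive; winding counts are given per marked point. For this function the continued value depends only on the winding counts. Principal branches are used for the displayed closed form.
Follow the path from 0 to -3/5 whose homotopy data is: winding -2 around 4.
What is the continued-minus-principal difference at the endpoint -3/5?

The rational part is single-valued and drops out of the difference; each branch term changes only by its own monodromy.
(5/18)*log(1 - v/(4)): each positive loop around 4 adds 2*pi*i to the log, so winding -2 contributes (5/18)*(-2)*2*pi*i = -(10/9)*pi*i.
Summing the contributions at v = -3/5 gives -(10/9)*pi*i.

Continued minus principal equals -(10/9)*pi*i.


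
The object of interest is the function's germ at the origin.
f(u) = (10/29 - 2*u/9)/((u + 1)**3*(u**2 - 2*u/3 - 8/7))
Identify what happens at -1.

The point is a pole of order 3.

The denominator factor u + 1 vanishes at -1 and appears to the power 3; the numerator there equals 148/261, nonzero, and no other factor vanishes.
Hence a pole whose order is the multiplicity, 3.


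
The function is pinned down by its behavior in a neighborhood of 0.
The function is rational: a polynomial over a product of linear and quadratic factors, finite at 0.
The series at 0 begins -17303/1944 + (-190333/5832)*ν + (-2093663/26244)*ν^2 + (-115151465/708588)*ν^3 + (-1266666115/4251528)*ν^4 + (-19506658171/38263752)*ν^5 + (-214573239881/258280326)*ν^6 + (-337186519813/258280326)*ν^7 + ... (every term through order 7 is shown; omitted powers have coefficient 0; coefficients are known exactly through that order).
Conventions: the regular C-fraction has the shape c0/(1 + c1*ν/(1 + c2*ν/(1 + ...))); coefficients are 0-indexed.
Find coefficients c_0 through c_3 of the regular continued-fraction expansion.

Taylor coefficients (read off): a_0 = -17303/1944, a_1 = -190333/5832, a_2 = -2093663/26244, a_3 = -115151465/708588.
c0 = a_0 = -17303/1944. Peel one level at a time: if S = 1 + c*ν/S' with S'(0) = 1, then c is the ν-coefficient of S and S' = c*ν/(S - 1).
S_1 = c0/f = 1 + (-11/3)*ν + (121/27)*ν^2 + ...; c1 = -11/3.
S_2 = c1*ν/(S_1 - 1) = 1 + (11/9)*ν + (242/243)*ν^2 + ...; c2 = 11/9.
S_3 = c2*ν/(S_2 - 1) = 1 + (-22/27)*ν + ...; c3 = -22/27.

The regular C-fraction coefficients are [-17303/1944, -11/3, 11/9, -22/27].


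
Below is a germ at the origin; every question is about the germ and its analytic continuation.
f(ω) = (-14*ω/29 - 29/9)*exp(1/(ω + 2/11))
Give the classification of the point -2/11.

The exponent 1/(ω - (-2/11)) has a pole at -2/11, so exp(1/(ω - (-2/11))) takes every nonzero value near it: an essential singularity (not a pole of any order).

The point is an essential singularity.


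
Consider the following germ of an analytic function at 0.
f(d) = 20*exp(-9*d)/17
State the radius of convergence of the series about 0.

The factor exp(-9*d) is entire and contributes no finite singular point.
The polynomial part has no poles.
No finite singular points: the Taylor series at 0 converges everywhere.

The radius of convergence is infinite.


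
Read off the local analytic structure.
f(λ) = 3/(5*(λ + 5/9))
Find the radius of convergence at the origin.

The radius of convergence is 5/9.

Denominator factor (λ + 5/9): pole of order 1 at -5/9, modulus 5/9.
The radius of convergence is the smallest modulus among the singular points: 5/9.


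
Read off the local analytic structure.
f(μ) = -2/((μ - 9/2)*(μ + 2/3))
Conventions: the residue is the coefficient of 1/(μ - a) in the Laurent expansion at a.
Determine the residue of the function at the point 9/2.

At the order-1 pole 9/2 set g(μ) = (μ - (9/2))*f(μ) = -2/(μ + 2/3).
Simple pole: residue = g(a) at a = 9/2, which is -12/31.

The residue is -12/31.


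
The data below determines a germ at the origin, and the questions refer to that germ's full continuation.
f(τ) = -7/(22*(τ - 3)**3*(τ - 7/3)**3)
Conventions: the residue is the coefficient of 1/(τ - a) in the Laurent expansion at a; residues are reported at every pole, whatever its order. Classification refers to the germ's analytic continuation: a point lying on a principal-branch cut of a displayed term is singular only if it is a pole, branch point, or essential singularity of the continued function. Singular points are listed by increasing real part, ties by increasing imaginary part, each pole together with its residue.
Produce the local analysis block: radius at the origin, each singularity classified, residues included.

Denominator factor (τ - 7/3)^3: pole of order 3 at 7/3, modulus 7/3.
Denominator factor (τ - 3)^3: pole of order 3 at 3, modulus 3.
The radius of convergence is the smallest modulus among the singular points: 7/3.
At the order-3 pole 7/3 set g(τ) = (τ - (7/3))^3*f(τ) = -7/(22*(τ - 3)**3).
Order-3 pole: residue = g''(a)/2; g''(7/3) = 5103/176, so the residue is 5103/352.
At the order-3 pole 3 set g(τ) = (τ - (3))^3*f(τ) = -7/(22*(τ - 7/3)**3).
Order-3 pole: residue = g''(a)/2; g''(3) = -5103/176, so the residue is -5103/352.
List the singular points by increasing real part (a conjugate pair: the negative imaginary part first).

Radius of convergence at 0: 7/3.
At 7/3: a pole of order 3; residue 5103/352.
At 3: a pole of order 3; residue -5103/352.


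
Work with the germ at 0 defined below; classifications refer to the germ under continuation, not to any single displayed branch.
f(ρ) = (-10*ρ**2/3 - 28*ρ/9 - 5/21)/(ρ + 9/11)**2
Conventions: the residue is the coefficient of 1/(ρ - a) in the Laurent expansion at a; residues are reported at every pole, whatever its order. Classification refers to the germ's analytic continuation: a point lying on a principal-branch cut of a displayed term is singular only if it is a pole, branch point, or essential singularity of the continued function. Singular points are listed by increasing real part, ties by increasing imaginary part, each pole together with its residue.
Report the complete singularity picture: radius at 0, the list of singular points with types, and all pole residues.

Denominator factor (ρ + 9/11)^2: pole of order 2 at -9/11, modulus 9/11.
The radius of convergence is the smallest modulus among the singular points: 9/11.
At the order-2 pole -9/11 set g(ρ) = (ρ - (-9/11))^2*f(ρ) = -10*ρ**2/3 - 28*ρ/9 - 5/21.
Order-2 pole: residue = g'(a); g'(-9/11) = 232/99, so the residue is 232/99.

Radius of convergence at 0: 9/11.
At -9/11: a pole of order 2; residue 232/99.


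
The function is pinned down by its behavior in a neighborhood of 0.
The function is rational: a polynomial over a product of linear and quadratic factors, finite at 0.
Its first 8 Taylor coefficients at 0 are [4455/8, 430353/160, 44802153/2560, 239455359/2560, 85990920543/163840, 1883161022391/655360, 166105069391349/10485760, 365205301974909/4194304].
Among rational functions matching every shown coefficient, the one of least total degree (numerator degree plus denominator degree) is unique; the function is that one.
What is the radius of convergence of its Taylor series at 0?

No rational of total degree below 6 reproduces all 8 coefficients; solving the [1/5] Pade equations on them gives f(ω) = (-8*ω/5 - 20)/((ω - 2/11)*(ω**2 - ω/6 - 4/9)**2), whose expansion matches every shown term.
Denominator factor (ω**2 - ω/6 - 4/9)^2: discriminant 65/36, real irrational roots 1/12 + (1/12)*sqrt(65) and 1/12 - (1/12)*sqrt(65); poles of order 2, moduli 1/12 + (1/12)*sqrt(65) and -1/12 + (1/12)*sqrt(65).
Denominator factor (ω - 2/11): pole of order 1 at 2/11, modulus 2/11.
The radius of convergence is the smallest modulus among the singular points: 2/11.

The radius of convergence is 2/11.


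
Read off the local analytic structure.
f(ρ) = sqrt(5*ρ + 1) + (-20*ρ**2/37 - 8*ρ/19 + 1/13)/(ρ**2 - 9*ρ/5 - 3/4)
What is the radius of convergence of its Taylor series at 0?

Denominator factor (ρ**2 - 9*ρ/5 - 3/4): discriminant 156/25, real irrational roots 9/10 + (1/5)*sqrt(39) and 9/10 - (1/5)*sqrt(39); poles of order 1, moduli 9/10 + (1/5)*sqrt(39) and -9/10 + (1/5)*sqrt(39).
Branch term (1)*sqrt(1 - ρ/(-1/5)): its argument vanishes at ρ = -1/5, a square-root branch point, modulus 1/5.
The radius of convergence is the smallest modulus among the singular points: 1/5.

The radius of convergence is 1/5.


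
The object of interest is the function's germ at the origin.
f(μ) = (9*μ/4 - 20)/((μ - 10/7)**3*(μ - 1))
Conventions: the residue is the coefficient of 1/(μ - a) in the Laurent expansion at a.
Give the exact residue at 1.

The residue is 24353/108.

At the order-1 pole 1 set g(μ) = (μ - (1))*f(μ) = (9*μ/4 - 20)/(μ - 10/7)**3.
Simple pole: residue = g(a) at a = 1, which is 24353/108.


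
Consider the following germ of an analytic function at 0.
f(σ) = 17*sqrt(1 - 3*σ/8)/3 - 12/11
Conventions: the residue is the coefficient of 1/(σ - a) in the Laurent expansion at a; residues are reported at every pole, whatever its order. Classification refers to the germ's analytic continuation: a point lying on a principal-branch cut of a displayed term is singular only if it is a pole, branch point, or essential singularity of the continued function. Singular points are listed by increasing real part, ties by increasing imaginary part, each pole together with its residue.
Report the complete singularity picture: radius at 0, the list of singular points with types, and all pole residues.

Radius of convergence at 0: 8/3.
At 8/3: an algebraic (square-root) branch point.

Branch term (17/3)*sqrt(1 - σ/(8/3)): its argument vanishes at σ = 8/3, a square-root branch point, modulus 8/3.
The radius of convergence is the smallest modulus among the singular points: 8/3.
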